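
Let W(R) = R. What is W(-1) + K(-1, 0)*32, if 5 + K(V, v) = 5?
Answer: -1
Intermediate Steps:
K(V, v) = 0 (K(V, v) = -5 + 5 = 0)
W(-1) + K(-1, 0)*32 = -1 + 0*32 = -1 + 0 = -1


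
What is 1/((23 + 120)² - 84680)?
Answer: -1/64231 ≈ -1.5569e-5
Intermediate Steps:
1/((23 + 120)² - 84680) = 1/(143² - 84680) = 1/(20449 - 84680) = 1/(-64231) = -1/64231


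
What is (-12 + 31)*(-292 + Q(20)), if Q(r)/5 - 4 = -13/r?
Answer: -20919/4 ≈ -5229.8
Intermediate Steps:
Q(r) = 20 - 65/r (Q(r) = 20 + 5*(-13/r) = 20 - 65/r)
(-12 + 31)*(-292 + Q(20)) = (-12 + 31)*(-292 + (20 - 65/20)) = 19*(-292 + (20 - 65*1/20)) = 19*(-292 + (20 - 13/4)) = 19*(-292 + 67/4) = 19*(-1101/4) = -20919/4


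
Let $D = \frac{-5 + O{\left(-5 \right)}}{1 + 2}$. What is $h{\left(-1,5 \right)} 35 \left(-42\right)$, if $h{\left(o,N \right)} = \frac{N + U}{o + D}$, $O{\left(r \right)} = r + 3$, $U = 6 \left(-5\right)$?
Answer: $-11025$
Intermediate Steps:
$U = -30$
$O{\left(r \right)} = 3 + r$
$D = - \frac{7}{3}$ ($D = \frac{-5 + \left(3 - 5\right)}{1 + 2} = \frac{-5 - 2}{3} = \left(-7\right) \frac{1}{3} = - \frac{7}{3} \approx -2.3333$)
$h{\left(o,N \right)} = \frac{-30 + N}{- \frac{7}{3} + o}$ ($h{\left(o,N \right)} = \frac{N - 30}{o - \frac{7}{3}} = \frac{-30 + N}{- \frac{7}{3} + o}$)
$h{\left(-1,5 \right)} 35 \left(-42\right) = \frac{3 \left(-30 + 5\right)}{-7 + 3 \left(-1\right)} 35 \left(-42\right) = 3 \frac{1}{-7 - 3} \left(-25\right) 35 \left(-42\right) = 3 \frac{1}{-10} \left(-25\right) 35 \left(-42\right) = 3 \left(- \frac{1}{10}\right) \left(-25\right) 35 \left(-42\right) = \frac{15}{2} \cdot 35 \left(-42\right) = \frac{525}{2} \left(-42\right) = -11025$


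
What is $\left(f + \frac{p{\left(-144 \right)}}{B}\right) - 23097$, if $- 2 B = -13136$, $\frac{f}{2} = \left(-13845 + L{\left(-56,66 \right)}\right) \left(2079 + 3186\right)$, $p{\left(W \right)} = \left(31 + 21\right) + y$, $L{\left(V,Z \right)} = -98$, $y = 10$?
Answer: $- \frac{482232040877}{3284} \approx -1.4684 \cdot 10^{8}$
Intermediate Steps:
$p{\left(W \right)} = 62$ ($p{\left(W \right)} = \left(31 + 21\right) + 10 = 52 + 10 = 62$)
$f = -146819790$ ($f = 2 \left(-13845 - 98\right) \left(2079 + 3186\right) = 2 \left(\left(-13943\right) 5265\right) = 2 \left(-73409895\right) = -146819790$)
$B = 6568$ ($B = \left(- \frac{1}{2}\right) \left(-13136\right) = 6568$)
$\left(f + \frac{p{\left(-144 \right)}}{B}\right) - 23097 = \left(-146819790 + \frac{62}{6568}\right) - 23097 = \left(-146819790 + 62 \cdot \frac{1}{6568}\right) - 23097 = \left(-146819790 + \frac{31}{3284}\right) - 23097 = - \frac{482156190329}{3284} - 23097 = - \frac{482232040877}{3284}$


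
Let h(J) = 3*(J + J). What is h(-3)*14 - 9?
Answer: -261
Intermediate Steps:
h(J) = 6*J (h(J) = 3*(2*J) = 6*J)
h(-3)*14 - 9 = (6*(-3))*14 - 9 = -18*14 - 9 = -252 - 9 = -261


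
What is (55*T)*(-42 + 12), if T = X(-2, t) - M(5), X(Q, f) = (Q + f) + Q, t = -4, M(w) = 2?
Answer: 16500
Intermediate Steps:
X(Q, f) = f + 2*Q
T = -10 (T = (-4 + 2*(-2)) - 1*2 = (-4 - 4) - 2 = -8 - 2 = -10)
(55*T)*(-42 + 12) = (55*(-10))*(-42 + 12) = -550*(-30) = 16500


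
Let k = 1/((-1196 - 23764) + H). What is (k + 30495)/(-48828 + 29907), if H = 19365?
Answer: -170619524/105862995 ≈ -1.6117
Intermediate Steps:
k = -1/5595 (k = 1/((-1196 - 23764) + 19365) = 1/(-24960 + 19365) = 1/(-5595) = -1/5595 ≈ -0.00017873)
(k + 30495)/(-48828 + 29907) = (-1/5595 + 30495)/(-48828 + 29907) = (170619524/5595)/(-18921) = (170619524/5595)*(-1/18921) = -170619524/105862995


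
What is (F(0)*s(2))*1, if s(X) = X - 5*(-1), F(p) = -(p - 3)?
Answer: 21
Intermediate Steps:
F(p) = 3 - p (F(p) = -(-3 + p) = 3 - p)
s(X) = 5 + X (s(X) = X + 5 = 5 + X)
(F(0)*s(2))*1 = ((3 - 1*0)*(5 + 2))*1 = ((3 + 0)*7)*1 = (3*7)*1 = 21*1 = 21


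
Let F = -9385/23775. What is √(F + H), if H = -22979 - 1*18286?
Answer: 2*I*√233252901690/4755 ≈ 203.14*I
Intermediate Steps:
H = -41265 (H = -22979 - 18286 = -41265)
F = -1877/4755 (F = -9385*1/23775 = -1877/4755 ≈ -0.39474)
√(F + H) = √(-1877/4755 - 41265) = √(-196216952/4755) = 2*I*√233252901690/4755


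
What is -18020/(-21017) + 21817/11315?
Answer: 662424189/237807355 ≈ 2.7855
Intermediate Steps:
-18020/(-21017) + 21817/11315 = -18020*(-1/21017) + 21817*(1/11315) = 18020/21017 + 21817/11315 = 662424189/237807355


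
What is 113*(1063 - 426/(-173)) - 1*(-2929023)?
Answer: 527549704/173 ≈ 3.0494e+6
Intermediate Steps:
113*(1063 - 426/(-173)) - 1*(-2929023) = 113*(1063 - 426*(-1/173)) + 2929023 = 113*(1063 + 426/173) + 2929023 = 113*(184325/173) + 2929023 = 20828725/173 + 2929023 = 527549704/173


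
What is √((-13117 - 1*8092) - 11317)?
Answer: 3*I*√3614 ≈ 180.35*I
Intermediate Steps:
√((-13117 - 1*8092) - 11317) = √((-13117 - 8092) - 11317) = √(-21209 - 11317) = √(-32526) = 3*I*√3614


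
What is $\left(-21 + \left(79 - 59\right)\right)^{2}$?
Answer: $1$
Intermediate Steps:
$\left(-21 + \left(79 - 59\right)\right)^{2} = \left(-21 + 20\right)^{2} = \left(-1\right)^{2} = 1$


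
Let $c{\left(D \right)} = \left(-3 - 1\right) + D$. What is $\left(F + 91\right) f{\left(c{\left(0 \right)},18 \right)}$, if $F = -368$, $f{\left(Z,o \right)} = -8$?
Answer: $2216$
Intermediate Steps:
$c{\left(D \right)} = -4 + D$
$\left(F + 91\right) f{\left(c{\left(0 \right)},18 \right)} = \left(-368 + 91\right) \left(-8\right) = \left(-277\right) \left(-8\right) = 2216$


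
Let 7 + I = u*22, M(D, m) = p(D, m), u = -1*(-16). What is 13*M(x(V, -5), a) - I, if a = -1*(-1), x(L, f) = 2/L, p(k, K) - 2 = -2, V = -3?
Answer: -345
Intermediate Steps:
p(k, K) = 0 (p(k, K) = 2 - 2 = 0)
u = 16
a = 1
M(D, m) = 0
I = 345 (I = -7 + 16*22 = -7 + 352 = 345)
13*M(x(V, -5), a) - I = 13*0 - 1*345 = 0 - 345 = -345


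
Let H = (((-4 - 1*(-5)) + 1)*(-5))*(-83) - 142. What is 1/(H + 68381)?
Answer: 1/69069 ≈ 1.4478e-5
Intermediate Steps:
H = 688 (H = (((-4 + 5) + 1)*(-5))*(-83) - 142 = ((1 + 1)*(-5))*(-83) - 142 = (2*(-5))*(-83) - 142 = -10*(-83) - 142 = 830 - 142 = 688)
1/(H + 68381) = 1/(688 + 68381) = 1/69069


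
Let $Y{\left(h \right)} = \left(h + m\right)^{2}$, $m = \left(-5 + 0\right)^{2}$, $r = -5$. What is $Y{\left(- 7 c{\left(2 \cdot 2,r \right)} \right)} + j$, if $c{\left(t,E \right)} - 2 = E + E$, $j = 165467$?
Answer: $172028$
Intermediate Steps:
$m = 25$ ($m = \left(-5\right)^{2} = 25$)
$c{\left(t,E \right)} = 2 + 2 E$ ($c{\left(t,E \right)} = 2 + \left(E + E\right) = 2 + 2 E$)
$Y{\left(h \right)} = \left(25 + h\right)^{2}$ ($Y{\left(h \right)} = \left(h + 25\right)^{2} = \left(25 + h\right)^{2}$)
$Y{\left(- 7 c{\left(2 \cdot 2,r \right)} \right)} + j = \left(25 - 7 \left(2 + 2 \left(-5\right)\right)\right)^{2} + 165467 = \left(25 - 7 \left(2 - 10\right)\right)^{2} + 165467 = \left(25 - -56\right)^{2} + 165467 = \left(25 + 56\right)^{2} + 165467 = 81^{2} + 165467 = 6561 + 165467 = 172028$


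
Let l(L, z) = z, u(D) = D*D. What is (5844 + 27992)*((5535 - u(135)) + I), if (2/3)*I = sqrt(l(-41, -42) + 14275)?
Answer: -429378840 + 50754*sqrt(14233) ≈ -4.2332e+8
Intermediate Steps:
u(D) = D**2
I = 3*sqrt(14233)/2 (I = 3*sqrt(-42 + 14275)/2 = 3*sqrt(14233)/2 ≈ 178.95)
(5844 + 27992)*((5535 - u(135)) + I) = (5844 + 27992)*((5535 - 1*135**2) + 3*sqrt(14233)/2) = 33836*((5535 - 1*18225) + 3*sqrt(14233)/2) = 33836*((5535 - 18225) + 3*sqrt(14233)/2) = 33836*(-12690 + 3*sqrt(14233)/2) = -429378840 + 50754*sqrt(14233)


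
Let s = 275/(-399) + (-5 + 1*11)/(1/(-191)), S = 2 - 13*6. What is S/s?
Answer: 30324/457529 ≈ 0.066278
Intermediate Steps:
S = -76 (S = 2 - 78 = -76)
s = -457529/399 (s = 275*(-1/399) + (-5 + 11)/(-1/191) = -275/399 + 6*(-191) = -275/399 - 1146 = -457529/399 ≈ -1146.7)
S/s = -76/(-457529/399) = -76*(-399/457529) = 30324/457529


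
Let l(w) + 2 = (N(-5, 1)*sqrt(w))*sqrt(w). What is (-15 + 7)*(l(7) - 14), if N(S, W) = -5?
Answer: 408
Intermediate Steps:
l(w) = -2 - 5*w (l(w) = -2 + (-5*sqrt(w))*sqrt(w) = -2 - 5*w)
(-15 + 7)*(l(7) - 14) = (-15 + 7)*((-2 - 5*7) - 14) = -8*((-2 - 35) - 14) = -8*(-37 - 14) = -8*(-51) = 408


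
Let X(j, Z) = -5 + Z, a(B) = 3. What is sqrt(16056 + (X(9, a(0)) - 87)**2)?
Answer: sqrt(23977) ≈ 154.84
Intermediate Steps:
sqrt(16056 + (X(9, a(0)) - 87)**2) = sqrt(16056 + ((-5 + 3) - 87)**2) = sqrt(16056 + (-2 - 87)**2) = sqrt(16056 + (-89)**2) = sqrt(16056 + 7921) = sqrt(23977)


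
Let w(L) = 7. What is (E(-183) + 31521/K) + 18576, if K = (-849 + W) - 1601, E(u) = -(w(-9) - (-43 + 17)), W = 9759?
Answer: 135562308/7309 ≈ 18547.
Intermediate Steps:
E(u) = -33 (E(u) = -(7 - (-43 + 17)) = -(7 - 1*(-26)) = -(7 + 26) = -1*33 = -33)
K = 7309 (K = (-849 + 9759) - 1601 = 8910 - 1601 = 7309)
(E(-183) + 31521/K) + 18576 = (-33 + 31521/7309) + 18576 = -209676/7309 + 18576 = 135562308/7309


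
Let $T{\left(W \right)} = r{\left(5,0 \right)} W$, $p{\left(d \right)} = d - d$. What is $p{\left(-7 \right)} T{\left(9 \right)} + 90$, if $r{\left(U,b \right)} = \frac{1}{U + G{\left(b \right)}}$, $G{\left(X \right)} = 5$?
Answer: $90$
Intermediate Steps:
$p{\left(d \right)} = 0$
$r{\left(U,b \right)} = \frac{1}{5 + U}$ ($r{\left(U,b \right)} = \frac{1}{U + 5} = \frac{1}{5 + U}$)
$T{\left(W \right)} = \frac{W}{10}$ ($T{\left(W \right)} = \frac{W}{5 + 5} = \frac{W}{10}$)
$p{\left(-7 \right)} T{\left(9 \right)} + 90 = 0 \cdot \frac{1}{10} \cdot 9 + 90 = 0 \cdot \frac{9}{10} + 90 = 0 + 90 = 90$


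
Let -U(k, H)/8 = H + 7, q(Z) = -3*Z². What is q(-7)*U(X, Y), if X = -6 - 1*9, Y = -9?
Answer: -2352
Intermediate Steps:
X = -15 (X = -6 - 9 = -15)
U(k, H) = -56 - 8*H (U(k, H) = -8*(H + 7) = -8*(7 + H) = -56 - 8*H)
q(-7)*U(X, Y) = (-3*(-7)²)*(-56 - 8*(-9)) = (-3*49)*(-56 + 72) = -147*16 = -2352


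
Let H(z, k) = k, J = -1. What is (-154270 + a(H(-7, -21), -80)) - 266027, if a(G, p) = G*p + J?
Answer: -418618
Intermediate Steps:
a(G, p) = -1 + G*p (a(G, p) = G*p - 1 = -1 + G*p)
(-154270 + a(H(-7, -21), -80)) - 266027 = (-154270 + (-1 - 21*(-80))) - 266027 = (-154270 + (-1 + 1680)) - 266027 = (-154270 + 1679) - 266027 = -152591 - 266027 = -418618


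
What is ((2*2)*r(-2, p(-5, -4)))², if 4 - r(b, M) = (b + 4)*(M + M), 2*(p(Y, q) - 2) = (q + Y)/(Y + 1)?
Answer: 1156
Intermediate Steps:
p(Y, q) = 2 + (Y + q)/(2*(1 + Y)) (p(Y, q) = 2 + ((q + Y)/(Y + 1))/2 = 2 + ((Y + q)/(1 + Y))/2 = 2 + (Y + q)/(2*(1 + Y)))
r(b, M) = 4 - 2*M*(4 + b) (r(b, M) = 4 - (b + 4)*(M + M) = 4 - (4 + b)*2*M = 4 - 2*M*(4 + b))
((2*2)*r(-2, p(-5, -4)))² = ((2*2)*(4 - 4*(4 - 4 + 5*(-5))/(1 - 5) - 2*(4 - 4 + 5*(-5))/(2*(1 - 5))*(-2)))² = (4*(4 - 4*(4 - 4 - 25)/(-4) - 2*(½)*(4 - 4 - 25)/(-4)*(-2)))² = (4*(4 - 4*(-1)*(-25)/4 - 2*(½)*(-¼)*(-25)*(-2)))² = (4*(4 - 8*25/8 - 2*25/8*(-2)))² = (4*(4 - 25 + 25/2))² = (4*(-17/2))² = (-34)² = 1156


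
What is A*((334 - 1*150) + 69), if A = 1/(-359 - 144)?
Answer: -253/503 ≈ -0.50298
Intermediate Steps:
A = -1/503 (A = 1/(-503) = -1/503 ≈ -0.0019881)
A*((334 - 1*150) + 69) = -((334 - 1*150) + 69)/503 = -((334 - 150) + 69)/503 = -(184 + 69)/503 = -1/503*253 = -253/503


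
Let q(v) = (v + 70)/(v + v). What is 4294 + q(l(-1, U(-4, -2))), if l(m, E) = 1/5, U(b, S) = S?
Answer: 8939/2 ≈ 4469.5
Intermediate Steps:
l(m, E) = ⅕
q(v) = (70 + v)/(2*v) (q(v) = (70 + v)/((2*v)) = (70 + v)*(1/(2*v)) = (70 + v)/(2*v))
4294 + q(l(-1, U(-4, -2))) = 4294 + (70 + ⅕)/(2*(⅕)) = 4294 + (½)*5*(351/5) = 4294 + 351/2 = 8939/2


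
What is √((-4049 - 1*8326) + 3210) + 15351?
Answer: 15351 + I*√9165 ≈ 15351.0 + 95.734*I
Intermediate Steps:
√((-4049 - 1*8326) + 3210) + 15351 = √((-4049 - 8326) + 3210) + 15351 = √(-12375 + 3210) + 15351 = √(-9165) + 15351 = I*√9165 + 15351 = 15351 + I*√9165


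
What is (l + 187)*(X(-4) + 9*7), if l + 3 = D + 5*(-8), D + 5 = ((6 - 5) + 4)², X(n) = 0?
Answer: 10332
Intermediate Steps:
D = 20 (D = -5 + ((6 - 5) + 4)² = -5 + (1 + 4)² = -5 + 5² = -5 + 25 = 20)
l = -23 (l = -3 + (20 + 5*(-8)) = -3 + (20 - 40) = -3 - 20 = -23)
(l + 187)*(X(-4) + 9*7) = (-23 + 187)*(0 + 9*7) = 164*(0 + 63) = 164*63 = 10332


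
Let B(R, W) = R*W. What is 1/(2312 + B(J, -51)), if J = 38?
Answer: 1/374 ≈ 0.0026738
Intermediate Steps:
1/(2312 + B(J, -51)) = 1/(2312 + 38*(-51)) = 1/(2312 - 1938) = 1/374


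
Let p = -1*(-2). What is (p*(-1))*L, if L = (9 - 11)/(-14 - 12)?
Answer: -2/13 ≈ -0.15385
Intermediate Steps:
p = 2
L = 1/13 (L = -2/(-26) = -2*(-1/26) = 1/13 ≈ 0.076923)
(p*(-1))*L = (2*(-1))*(1/13) = -2*1/13 = -2/13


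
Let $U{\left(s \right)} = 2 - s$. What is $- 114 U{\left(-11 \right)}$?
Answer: $-1482$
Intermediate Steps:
$- 114 U{\left(-11 \right)} = - 114 \left(2 - -11\right) = - 114 \left(2 + 11\right) = \left(-114\right) 13 = -1482$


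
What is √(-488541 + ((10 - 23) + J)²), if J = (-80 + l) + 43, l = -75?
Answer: 2*I*√118229 ≈ 687.69*I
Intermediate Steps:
J = -112 (J = (-80 - 75) + 43 = -155 + 43 = -112)
√(-488541 + ((10 - 23) + J)²) = √(-488541 + ((10 - 23) - 112)²) = √(-488541 + (-13 - 112)²) = √(-488541 + (-125)²) = √(-488541 + 15625) = √(-472916) = 2*I*√118229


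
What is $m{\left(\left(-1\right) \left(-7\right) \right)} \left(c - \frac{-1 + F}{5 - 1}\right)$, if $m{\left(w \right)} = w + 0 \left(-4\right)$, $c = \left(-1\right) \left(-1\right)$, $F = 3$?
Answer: $\frac{7}{2} \approx 3.5$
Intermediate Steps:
$c = 1$
$m{\left(w \right)} = w$ ($m{\left(w \right)} = w + 0 = w$)
$m{\left(\left(-1\right) \left(-7\right) \right)} \left(c - \frac{-1 + F}{5 - 1}\right) = \left(-1\right) \left(-7\right) \left(1 - \frac{-1 + 3}{5 - 1}\right) = 7 \left(1 - \frac{2}{4}\right) = 7 \left(1 - 2 \cdot \frac{1}{4}\right) = 7 \left(1 - \frac{1}{2}\right) = 7 \cdot \frac{1}{2} = \frac{7}{2}$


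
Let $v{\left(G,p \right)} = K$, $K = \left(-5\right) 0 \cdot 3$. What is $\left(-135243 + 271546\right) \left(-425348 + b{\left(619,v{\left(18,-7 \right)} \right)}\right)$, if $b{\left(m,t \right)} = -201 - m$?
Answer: $-58087976904$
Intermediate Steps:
$K = 0$ ($K = 0 \cdot 3 = 0$)
$v{\left(G,p \right)} = 0$
$\left(-135243 + 271546\right) \left(-425348 + b{\left(619,v{\left(18,-7 \right)} \right)}\right) = \left(-135243 + 271546\right) \left(-425348 - 820\right) = 136303 \left(-425348 - 820\right) = 136303 \left(-426168\right) = -58087976904$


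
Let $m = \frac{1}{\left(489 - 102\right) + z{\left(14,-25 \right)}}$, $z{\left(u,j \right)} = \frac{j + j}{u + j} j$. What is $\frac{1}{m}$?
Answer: $\frac{3007}{11} \approx 273.36$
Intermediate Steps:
$z{\left(u,j \right)} = \frac{2 j^{2}}{j + u}$ ($z{\left(u,j \right)} = \frac{2 j}{j + u} j = \frac{2 j^{2}}{j + u}$)
$m = \frac{11}{3007}$ ($m = \frac{1}{\left(489 - 102\right) + \frac{2 \left(-25\right)^{2}}{-25 + 14}} = \frac{1}{\left(489 - 102\right) + 2 \cdot 625 \frac{1}{-11}} = \frac{1}{387 + 2 \cdot 625 \left(- \frac{1}{11}\right)} = \frac{1}{387 - \frac{1250}{11}} = \frac{1}{\frac{3007}{11}} = \frac{11}{3007} \approx 0.0036581$)
$\frac{1}{m} = \frac{1}{\frac{11}{3007}} = \frac{3007}{11}$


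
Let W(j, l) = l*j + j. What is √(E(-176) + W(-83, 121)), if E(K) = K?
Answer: I*√10302 ≈ 101.5*I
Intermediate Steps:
W(j, l) = j + j*l (W(j, l) = j*l + j = j + j*l)
√(E(-176) + W(-83, 121)) = √(-176 - 83*(1 + 121)) = √(-176 - 83*122) = √(-176 - 10126) = √(-10302) = I*√10302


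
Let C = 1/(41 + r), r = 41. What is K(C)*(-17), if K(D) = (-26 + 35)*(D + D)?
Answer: -153/41 ≈ -3.7317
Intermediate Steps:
C = 1/82 (C = 1/(41 + 41) = 1/82 ≈ 0.012195)
K(D) = 18*D (K(D) = 9*(2*D) = 18*D)
K(C)*(-17) = (18*(1/82))*(-17) = (9/41)*(-17) = -153/41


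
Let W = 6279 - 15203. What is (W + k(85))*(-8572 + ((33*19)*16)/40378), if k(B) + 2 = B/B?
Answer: 1544516696100/20189 ≈ 7.6503e+7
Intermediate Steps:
k(B) = -1 (k(B) = -2 + B/B = -2 + 1 = -1)
W = -8924
(W + k(85))*(-8572 + ((33*19)*16)/40378) = (-8924 - 1)*(-8572 + ((33*19)*16)/40378) = -8925*(-8572 + (627*16)*(1/40378)) = -8925*(-8572 + 10032*(1/40378)) = -8925*(-8572 + 5016/20189) = -8925*(-173055092/20189) = 1544516696100/20189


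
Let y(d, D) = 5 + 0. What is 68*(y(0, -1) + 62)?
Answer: 4556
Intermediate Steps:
y(d, D) = 5
68*(y(0, -1) + 62) = 68*(5 + 62) = 68*67 = 4556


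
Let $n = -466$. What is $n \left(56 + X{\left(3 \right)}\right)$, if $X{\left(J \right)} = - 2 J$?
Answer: $-23300$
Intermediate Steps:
$n \left(56 + X{\left(3 \right)}\right) = - 466 \left(56 - 6\right) = \left(-466\right) 50 = -23300$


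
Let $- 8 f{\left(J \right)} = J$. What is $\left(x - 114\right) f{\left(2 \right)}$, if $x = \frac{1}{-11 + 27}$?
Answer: $\frac{1823}{64} \approx 28.484$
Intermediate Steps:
$f{\left(J \right)} = - \frac{J}{8}$
$x = \frac{1}{16} \approx 0.0625$
$\left(x - 114\right) f{\left(2 \right)} = \left(\frac{1}{16} - 114\right) \left(\left(- \frac{1}{8}\right) 2\right) = \left(- \frac{1823}{16}\right) \left(- \frac{1}{4}\right) = \frac{1823}{64}$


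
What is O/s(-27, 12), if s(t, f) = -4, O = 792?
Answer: -198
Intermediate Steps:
O/s(-27, 12) = 792/(-4) = 792*(-¼) = -198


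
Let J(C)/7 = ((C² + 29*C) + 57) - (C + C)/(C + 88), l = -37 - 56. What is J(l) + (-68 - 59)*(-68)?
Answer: 252193/5 ≈ 50439.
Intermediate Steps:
l = -93
J(C) = 399 + 7*C² + 203*C - 14*C/(88 + C) (J(C) = 7*(((C² + 29*C) + 57) - (C + C)/(C + 88)) = 7*((57 + C² + 29*C) - 2*C/(88 + C)) = 7*(57 + C² + 29*C - 2*C/(88 + C)) = 399 + 7*C² + 203*C - 14*C/(88 + C))
J(l) + (-68 - 59)*(-68) = 7*(5016 + (-93)³ + 117*(-93)² + 2607*(-93))/(88 - 93) + (-68 - 59)*(-68) = 7*(5016 - 804357 + 117*8649 - 242451)/(-5) - 127*(-68) = 7*(-⅕)*(5016 - 804357 + 1011933 - 242451) + 8636 = 7*(-⅕)*(-29859) + 8636 = 209013/5 + 8636 = 252193/5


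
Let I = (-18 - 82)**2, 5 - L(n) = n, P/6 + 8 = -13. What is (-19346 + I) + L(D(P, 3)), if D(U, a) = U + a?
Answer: -9218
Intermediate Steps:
P = -126 (P = -48 + 6*(-13) = -48 - 78 = -126)
L(n) = 5 - n
I = 10000 (I = (-100)**2 = 10000)
(-19346 + I) + L(D(P, 3)) = (-19346 + 10000) + (5 - (-126 + 3)) = -9346 + (5 - 1*(-123)) = -9346 + (5 + 123) = -9346 + 128 = -9218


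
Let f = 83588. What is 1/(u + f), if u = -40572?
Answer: 1/43016 ≈ 2.3247e-5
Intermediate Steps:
1/(u + f) = 1/(-40572 + 83588) = 1/43016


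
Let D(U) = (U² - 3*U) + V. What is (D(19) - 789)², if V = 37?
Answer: 200704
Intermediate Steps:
D(U) = 37 + U² - 3*U (D(U) = (U² - 3*U) + 37 = 37 + U² - 3*U)
(D(19) - 789)² = ((37 + 19² - 3*19) - 789)² = ((37 + 361 - 57) - 789)² = (341 - 789)² = (-448)² = 200704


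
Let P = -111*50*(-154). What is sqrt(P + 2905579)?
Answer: sqrt(3760279) ≈ 1939.1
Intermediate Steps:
P = 854700 (P = -5550*(-154) = 854700)
sqrt(P + 2905579) = sqrt(854700 + 2905579) = sqrt(3760279)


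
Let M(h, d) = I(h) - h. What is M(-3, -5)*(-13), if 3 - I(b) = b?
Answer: -117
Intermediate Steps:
I(b) = 3 - b
M(h, d) = 3 - 2*h (M(h, d) = (3 - h) - h = 3 - 2*h)
M(-3, -5)*(-13) = (3 - 2*(-3))*(-13) = (3 + 6)*(-13) = 9*(-13) = -117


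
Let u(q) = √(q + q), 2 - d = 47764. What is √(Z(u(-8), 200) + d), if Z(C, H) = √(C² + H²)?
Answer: √(-47762 + 28*√51) ≈ 218.09*I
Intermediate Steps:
d = -47762 (d = 2 - 1*47764 = 2 - 47764 = -47762)
u(q) = √2*√q (u(q) = √(2*q) = √2*√q)
√(Z(u(-8), 200) + d) = √(√((√2*√(-8))² + 200²) - 47762) = √(√((√2*(2*I*√2))² + 40000) - 47762) = √(√((4*I)² + 40000) - 47762) = √(√(-16 + 40000) - 47762) = √(√39984 - 47762) = √(28*√51 - 47762) = √(-47762 + 28*√51)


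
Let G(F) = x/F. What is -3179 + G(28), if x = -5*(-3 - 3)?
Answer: -44491/14 ≈ -3177.9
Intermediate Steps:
x = 30 (x = -5*(-6) = 30)
G(F) = 30/F
-3179 + G(28) = -3179 + 30/28 = -3179 + 30*(1/28) = -3179 + 15/14 = -44491/14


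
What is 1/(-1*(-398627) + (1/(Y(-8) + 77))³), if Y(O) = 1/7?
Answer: 157464000/62769401928343 ≈ 2.5086e-6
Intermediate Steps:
Y(O) = ⅐
1/(-1*(-398627) + (1/(Y(-8) + 77))³) = 1/(-1*(-398627) + (1/(⅐ + 77))³) = 1/(398627 + (1/(540/7))³) = 1/(398627 + (7/540)³) = 1/(398627 + 343/157464000) = 1/(62769401928343/157464000) = 157464000/62769401928343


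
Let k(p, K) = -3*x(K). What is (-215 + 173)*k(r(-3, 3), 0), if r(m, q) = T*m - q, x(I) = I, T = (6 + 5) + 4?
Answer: 0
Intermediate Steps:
T = 15 (T = 11 + 4 = 15)
r(m, q) = -q + 15*m (r(m, q) = 15*m - q = -q + 15*m)
k(p, K) = -3*K
(-215 + 173)*k(r(-3, 3), 0) = (-215 + 173)*(-3*0) = -42*0 = 0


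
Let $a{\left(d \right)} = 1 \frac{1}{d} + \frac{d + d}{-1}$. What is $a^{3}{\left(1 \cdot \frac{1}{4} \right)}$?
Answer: $\frac{343}{8} \approx 42.875$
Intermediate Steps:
$a{\left(d \right)} = \frac{1}{d} - 2 d$ ($a{\left(d \right)} = \frac{1}{d} + 2 d \left(-1\right) = \frac{1}{d} - 2 d$)
$a^{3}{\left(1 \cdot \frac{1}{4} \right)} = \left(\frac{1}{1 \cdot \frac{1}{4}} - 2 \cdot 1 \cdot \frac{1}{4}\right)^{3} = \left(\frac{1}{\frac{1}{4}} - \frac{1}{2}\right)^{3} = \left(4 - \frac{1}{2}\right)^{3} = \left(\frac{7}{2}\right)^{3} = \frac{343}{8}$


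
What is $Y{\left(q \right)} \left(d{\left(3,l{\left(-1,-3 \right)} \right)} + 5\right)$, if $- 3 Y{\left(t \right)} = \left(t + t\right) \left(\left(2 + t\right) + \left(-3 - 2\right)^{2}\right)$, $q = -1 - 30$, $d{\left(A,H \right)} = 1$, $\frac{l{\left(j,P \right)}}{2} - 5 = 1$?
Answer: $-496$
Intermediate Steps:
$l{\left(j,P \right)} = 12$ ($l{\left(j,P \right)} = 10 + 2 \cdot 1 = 10 + 2 = 12$)
$q = -31$ ($q = -1 - 30 = -31$)
$Y{\left(t \right)} = - \frac{2 t \left(27 + t\right)}{3}$ ($Y{\left(t \right)} = - \frac{\left(t + t\right) \left(\left(2 + t\right) + \left(-3 - 2\right)^{2}\right)}{3} = - \frac{2 t \left(\left(2 + t\right) + \left(-5\right)^{2}\right)}{3} = - \frac{2 t \left(\left(2 + t\right) + 25\right)}{3} = - \frac{2 t \left(27 + t\right)}{3}$)
$Y{\left(q \right)} \left(d{\left(3,l{\left(-1,-3 \right)} \right)} + 5\right) = \left(- \frac{2}{3}\right) \left(-31\right) \left(27 - 31\right) \left(1 + 5\right) = \left(- \frac{2}{3}\right) \left(-31\right) \left(-4\right) 6 = \left(- \frac{248}{3}\right) 6 = -496$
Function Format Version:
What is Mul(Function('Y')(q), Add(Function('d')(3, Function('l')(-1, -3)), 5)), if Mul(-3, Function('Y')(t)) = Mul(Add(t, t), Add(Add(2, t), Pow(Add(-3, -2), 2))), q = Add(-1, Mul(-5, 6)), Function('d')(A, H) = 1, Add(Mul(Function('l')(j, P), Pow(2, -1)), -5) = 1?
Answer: -496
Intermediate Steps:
Function('l')(j, P) = 12 (Function('l')(j, P) = Add(10, Mul(2, 1)) = Add(10, 2) = 12)
q = -31 (q = Add(-1, -30) = -31)
Function('Y')(t) = Mul(Rational(-2, 3), t, Add(27, t)) (Function('Y')(t) = Mul(Rational(-1, 3), Mul(Add(t, t), Add(Add(2, t), Pow(Add(-3, -2), 2)))) = Mul(Rational(-1, 3), Mul(Mul(2, t), Add(Add(2, t), Pow(-5, 2)))) = Mul(Rational(-1, 3), Mul(Mul(2, t), Add(Add(2, t), 25))) = Mul(Rational(-1, 3), Mul(Mul(2, t), Add(27, t))) = Mul(Rational(-1, 3), Mul(2, t, Add(27, t))) = Mul(Rational(-2, 3), t, Add(27, t)))
Mul(Function('Y')(q), Add(Function('d')(3, Function('l')(-1, -3)), 5)) = Mul(Mul(Rational(-2, 3), -31, Add(27, -31)), Add(1, 5)) = Mul(Mul(Rational(-2, 3), -31, -4), 6) = Mul(Rational(-248, 3), 6) = -496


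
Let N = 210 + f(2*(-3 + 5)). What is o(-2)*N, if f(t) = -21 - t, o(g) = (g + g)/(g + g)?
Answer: 185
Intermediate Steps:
o(g) = 1 (o(g) = (2*g)/((2*g)) = (2*g)*(1/(2*g)) = 1)
N = 185 (N = 210 + (-21 - 2*(-3 + 5)) = 210 + (-21 - 2*2) = 210 + (-21 - 1*4) = 210 + (-21 - 4) = 210 - 25 = 185)
o(-2)*N = 1*185 = 185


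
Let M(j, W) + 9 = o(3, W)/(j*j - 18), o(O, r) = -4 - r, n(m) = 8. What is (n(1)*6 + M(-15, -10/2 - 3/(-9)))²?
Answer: 586656841/385641 ≈ 1521.3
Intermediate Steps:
M(j, W) = -9 + (-4 - W)/(-18 + j²) (M(j, W) = -9 + (-4 - W)/(j*j - 18) = -9 + (-4 - W)/(j² - 18) = -9 + (-4 - W)/(-18 + j²))
(n(1)*6 + M(-15, -10/2 - 3/(-9)))² = (8*6 + (158 - (-10/2 - 3/(-9)) - 9*(-15)²)/(-18 + (-15)²))² = (48 + (158 - (-10*½ - 3*(-⅑)) - 9*225)/(-18 + 225))² = (48 + (158 - (-5 + ⅓) - 2025)/207)² = (48 + (158 - 1*(-14/3) - 2025)/207)² = (48 + (158 + 14/3 - 2025)/207)² = (48 + (1/207)*(-5587/3))² = (48 - 5587/621)² = (24221/621)² = 586656841/385641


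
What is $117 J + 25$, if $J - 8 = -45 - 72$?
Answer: $-12728$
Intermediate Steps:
$J = -109$ ($J = 8 - 117 = -109$)
$117 J + 25 = 117 \left(-109\right) + 25 = -12753 + 25 = -12728$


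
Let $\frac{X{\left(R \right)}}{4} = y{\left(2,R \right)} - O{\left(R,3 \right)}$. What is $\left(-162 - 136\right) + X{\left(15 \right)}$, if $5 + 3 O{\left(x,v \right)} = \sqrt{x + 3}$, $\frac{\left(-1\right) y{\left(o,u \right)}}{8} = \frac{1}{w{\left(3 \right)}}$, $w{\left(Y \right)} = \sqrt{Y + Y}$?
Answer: $- \frac{874}{3} - 4 \sqrt{2} - \frac{16 \sqrt{6}}{3} \approx -310.05$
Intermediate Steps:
$w{\left(Y \right)} = \sqrt{2} \sqrt{Y}$ ($w{\left(Y \right)} = \sqrt{2 Y} = \sqrt{2} \sqrt{Y}$)
$y{\left(o,u \right)} = - \frac{4 \sqrt{6}}{3}$ ($y{\left(o,u \right)} = - \frac{8}{\sqrt{2} \sqrt{3}} = - \frac{8}{\sqrt{6}} = - 8 \frac{\sqrt{6}}{6} = - \frac{4 \sqrt{6}}{3}$)
$O{\left(x,v \right)} = - \frac{5}{3} + \frac{\sqrt{3 + x}}{3}$ ($O{\left(x,v \right)} = - \frac{5}{3} + \frac{\sqrt{x + 3}}{3} = - \frac{5}{3} + \frac{\sqrt{3 + x}}{3}$)
$X{\left(R \right)} = \frac{20}{3} - \frac{16 \sqrt{6}}{3} - \frac{4 \sqrt{3 + R}}{3}$ ($X{\left(R \right)} = 4 \left(- \frac{4 \sqrt{6}}{3} - \left(- \frac{5}{3} + \frac{\sqrt{3 + R}}{3}\right)\right) = 4 \left(\frac{5}{3} - \frac{4 \sqrt{6}}{3} - \frac{\sqrt{3 + R}}{3}\right) = \frac{20}{3} - \frac{16 \sqrt{6}}{3} - \frac{4 \sqrt{3 + R}}{3}$)
$\left(-162 - 136\right) + X{\left(15 \right)} = \left(-162 - 136\right) - \left(- \frac{20}{3} + \frac{4 \sqrt{3 + 15}}{3} + \frac{16 \sqrt{6}}{3}\right) = -298 - \left(- \frac{20}{3} + 4 \sqrt{2} + \frac{16 \sqrt{6}}{3}\right) = - \frac{874}{3} - 4 \sqrt{2} - \frac{16 \sqrt{6}}{3}$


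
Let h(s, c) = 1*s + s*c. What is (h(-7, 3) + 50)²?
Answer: 484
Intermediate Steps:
h(s, c) = s + c*s
(h(-7, 3) + 50)² = (-7*(1 + 3) + 50)² = (-7*4 + 50)² = (-28 + 50)² = 22² = 484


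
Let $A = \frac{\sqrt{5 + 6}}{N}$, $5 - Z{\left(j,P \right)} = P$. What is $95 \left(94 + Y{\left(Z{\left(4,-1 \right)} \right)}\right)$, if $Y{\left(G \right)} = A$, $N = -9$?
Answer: $8930 - \frac{95 \sqrt{11}}{9} \approx 8895.0$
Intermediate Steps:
$Z{\left(j,P \right)} = 5 - P$
$A = - \frac{\sqrt{11}}{9}$ ($A = \frac{\sqrt{5 + 6}}{-9} = \sqrt{11} \left(- \frac{1}{9}\right) = - \frac{\sqrt{11}}{9} \approx -0.36851$)
$Y{\left(G \right)} = - \frac{\sqrt{11}}{9}$
$95 \left(94 + Y{\left(Z{\left(4,-1 \right)} \right)}\right) = 95 \left(94 - \frac{\sqrt{11}}{9}\right) = 8930 - \frac{95 \sqrt{11}}{9}$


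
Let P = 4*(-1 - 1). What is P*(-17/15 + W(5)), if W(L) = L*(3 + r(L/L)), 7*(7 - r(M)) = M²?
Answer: -40448/105 ≈ -385.22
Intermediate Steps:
r(M) = 7 - M²/7
P = -8 (P = 4*(-2) = -8)
W(L) = 69*L/7 (W(L) = L*(3 + (7 - (L/L)²/7)) = L*(3 + (7 - ⅐*1²)) = L*(3 + (7 - ⅐*1)) = L*(3 + (7 - ⅐)) = L*(3 + 48/7) = L*(69/7) = 69*L/7)
P*(-17/15 + W(5)) = -8*(-17/15 + (69/7)*5) = -8*(-17*1/15 + 345/7) = -8*(-17/15 + 345/7) = -8*5056/105 = -40448/105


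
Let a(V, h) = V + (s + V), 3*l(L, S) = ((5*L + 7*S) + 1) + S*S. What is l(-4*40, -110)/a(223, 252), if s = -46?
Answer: 10531/1200 ≈ 8.7758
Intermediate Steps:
l(L, S) = ⅓ + S²/3 + 5*L/3 + 7*S/3 (l(L, S) = (((5*L + 7*S) + 1) + S*S)/3 = ((1 + 5*L + 7*S) + S²)/3 = (1 + S² + 5*L + 7*S)/3 = ⅓ + S²/3 + 5*L/3 + 7*S/3)
a(V, h) = -46 + 2*V (a(V, h) = V + (-46 + V) = -46 + 2*V)
l(-4*40, -110)/a(223, 252) = (⅓ + (⅓)*(-110)² + 5*(-4*40)/3 + (7/3)*(-110))/(-46 + 2*223) = (⅓ + (⅓)*12100 + (5/3)*(-160) - 770/3)/(-46 + 446) = (⅓ + 12100/3 - 800/3 - 770/3)/400 = (10531/3)*(1/400) = 10531/1200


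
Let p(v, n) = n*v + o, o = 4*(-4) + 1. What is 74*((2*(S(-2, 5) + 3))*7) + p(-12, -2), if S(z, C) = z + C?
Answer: 6225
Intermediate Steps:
o = -15 (o = -16 + 1 = -15)
S(z, C) = C + z
p(v, n) = -15 + n*v (p(v, n) = n*v - 15 = -15 + n*v)
74*((2*(S(-2, 5) + 3))*7) + p(-12, -2) = 74*((2*((5 - 2) + 3))*7) + (-15 - 2*(-12)) = 74*((2*(3 + 3))*7) + (-15 + 24) = 74*((2*6)*7) + 9 = 74*(12*7) + 9 = 74*84 + 9 = 6216 + 9 = 6225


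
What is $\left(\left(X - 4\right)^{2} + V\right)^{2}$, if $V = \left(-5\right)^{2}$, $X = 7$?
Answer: $1156$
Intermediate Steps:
$V = 25$
$\left(\left(X - 4\right)^{2} + V\right)^{2} = \left(\left(7 - 4\right)^{2} + 25\right)^{2} = \left(3^{2} + 25\right)^{2} = \left(9 + 25\right)^{2} = 34^{2} = 1156$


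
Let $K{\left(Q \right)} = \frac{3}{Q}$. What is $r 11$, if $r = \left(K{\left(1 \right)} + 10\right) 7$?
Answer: $1001$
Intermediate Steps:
$r = 91$ ($r = \left(\frac{3}{1} + 10\right) 7 = \left(3 \cdot 1 + 10\right) 7 = \left(3 + 10\right) 7 = 13 \cdot 7 = 91$)
$r 11 = 91 \cdot 11 = 1001$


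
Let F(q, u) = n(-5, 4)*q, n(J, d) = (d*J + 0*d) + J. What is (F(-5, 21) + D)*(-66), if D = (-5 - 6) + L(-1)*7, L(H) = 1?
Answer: -7986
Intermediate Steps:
n(J, d) = J + J*d (n(J, d) = (J*d + 0) + J = J*d + J = J + J*d)
F(q, u) = -25*q (F(q, u) = (-5*(1 + 4))*q = (-5*5)*q = -25*q)
D = -4 (D = (-5 - 6) + 1*7 = -11 + 7 = -4)
(F(-5, 21) + D)*(-66) = (-25*(-5) - 4)*(-66) = (125 - 4)*(-66) = 121*(-66) = -7986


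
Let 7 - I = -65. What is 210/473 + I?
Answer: 34266/473 ≈ 72.444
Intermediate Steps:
I = 72 (I = 7 - 1*(-65) = 7 + 65 = 72)
210/473 + I = 210/473 + 72 = 34266/473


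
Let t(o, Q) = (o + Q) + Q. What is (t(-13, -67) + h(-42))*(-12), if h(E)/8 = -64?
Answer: 7908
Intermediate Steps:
t(o, Q) = o + 2*Q (t(o, Q) = (Q + o) + Q = o + 2*Q)
h(E) = -512 (h(E) = 8*(-64) = -512)
(t(-13, -67) + h(-42))*(-12) = ((-13 + 2*(-67)) - 512)*(-12) = ((-13 - 134) - 512)*(-12) = (-147 - 512)*(-12) = -659*(-12) = 7908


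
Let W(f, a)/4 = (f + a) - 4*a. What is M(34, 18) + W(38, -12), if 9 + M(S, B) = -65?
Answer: 222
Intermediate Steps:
M(S, B) = -74 (M(S, B) = -9 - 65 = -74)
W(f, a) = -12*a + 4*f (W(f, a) = 4*((f + a) - 4*a) = 4*((a + f) - 4*a) = 4*(f - 3*a) = -12*a + 4*f)
M(34, 18) + W(38, -12) = -74 + (-12*(-12) + 4*38) = -74 + (144 + 152) = -74 + 296 = 222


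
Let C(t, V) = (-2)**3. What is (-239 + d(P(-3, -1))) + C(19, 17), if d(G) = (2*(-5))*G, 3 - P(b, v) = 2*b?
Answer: -337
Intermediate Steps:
P(b, v) = 3 - 2*b
C(t, V) = -8
d(G) = -10*G
(-239 + d(P(-3, -1))) + C(19, 17) = (-239 - 10*(3 - 2*(-3))) - 8 = (-239 - 10*(3 + 6)) - 8 = (-239 - 10*9) - 8 = (-239 - 90) - 8 = -329 - 8 = -337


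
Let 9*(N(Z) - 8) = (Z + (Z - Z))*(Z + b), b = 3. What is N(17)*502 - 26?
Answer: 206590/9 ≈ 22954.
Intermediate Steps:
N(Z) = 8 + Z*(3 + Z)/9 (N(Z) = 8 + ((Z + (Z - Z))*(Z + 3))/9 = 8 + ((Z + 0)*(3 + Z))/9 = 8 + (Z*(3 + Z))/9 = 8 + Z*(3 + Z)/9)
N(17)*502 - 26 = (8 + (1/3)*17 + (1/9)*17**2)*502 - 26 = (8 + 17/3 + (1/9)*289)*502 - 26 = (8 + 17/3 + 289/9)*502 - 26 = (412/9)*502 - 26 = 206824/9 - 26 = 206590/9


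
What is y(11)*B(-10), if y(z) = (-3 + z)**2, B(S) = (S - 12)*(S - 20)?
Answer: 42240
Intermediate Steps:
B(S) = (-20 + S)*(-12 + S) (B(S) = (-12 + S)*(-20 + S) = (-20 + S)*(-12 + S))
y(11)*B(-10) = (-3 + 11)**2*(240 + (-10)**2 - 32*(-10)) = 8**2*(240 + 100 + 320) = 64*660 = 42240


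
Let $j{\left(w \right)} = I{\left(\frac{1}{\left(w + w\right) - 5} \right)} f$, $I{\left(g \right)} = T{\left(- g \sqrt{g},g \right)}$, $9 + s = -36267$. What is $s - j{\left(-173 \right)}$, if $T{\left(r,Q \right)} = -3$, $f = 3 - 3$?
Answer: $-36276$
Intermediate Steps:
$s = -36276$ ($s = -9 - 36267 = -36276$)
$f = 0$
$I{\left(g \right)} = -3$
$j{\left(w \right)} = 0$ ($j{\left(w \right)} = \left(-3\right) 0 = 0$)
$s - j{\left(-173 \right)} = -36276 - 0 = -36276 + 0 = -36276$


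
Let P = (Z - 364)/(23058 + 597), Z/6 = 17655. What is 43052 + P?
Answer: 1018500626/23655 ≈ 43056.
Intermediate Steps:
Z = 105930 (Z = 6*17655 = 105930)
P = 105566/23655 (P = (105930 - 364)/(23058 + 597) = 105566/23655 ≈ 4.4627)
43052 + P = 43052 + 105566/23655 = 1018500626/23655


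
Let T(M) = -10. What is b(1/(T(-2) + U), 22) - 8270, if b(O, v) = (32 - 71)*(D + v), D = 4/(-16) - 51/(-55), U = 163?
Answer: -2013971/220 ≈ -9154.4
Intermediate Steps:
D = 149/220 (D = 4*(-1/16) - 51*(-1/55) = -1/4 + 51/55 = 149/220 ≈ 0.67727)
b(O, v) = -5811/220 - 39*v (b(O, v) = (32 - 71)*(149/220 + v) = -39*(149/220 + v) = -5811/220 - 39*v)
b(1/(T(-2) + U), 22) - 8270 = (-5811/220 - 39*22) - 8270 = (-5811/220 - 858) - 8270 = -194571/220 - 8270 = -2013971/220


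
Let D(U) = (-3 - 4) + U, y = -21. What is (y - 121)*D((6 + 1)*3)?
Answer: -1988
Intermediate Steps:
D(U) = -7 + U
(y - 121)*D((6 + 1)*3) = (-21 - 121)*(-7 + (6 + 1)*3) = -142*(-7 + 7*3) = -142*(-7 + 21) = -142*14 = -1988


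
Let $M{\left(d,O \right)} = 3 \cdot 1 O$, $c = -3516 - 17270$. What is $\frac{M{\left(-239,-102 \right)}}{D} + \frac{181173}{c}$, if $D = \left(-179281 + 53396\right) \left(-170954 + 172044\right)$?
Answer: $- \frac{731164218351}{83886579850} \approx -8.7161$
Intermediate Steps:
$c = -20786$ ($c = -3516 - 17270 = -20786$)
$M{\left(d,O \right)} = 3 O$
$D = -137214650$ ($D = \left(-125885\right) 1090 = -137214650$)
$\frac{M{\left(-239,-102 \right)}}{D} + \frac{181173}{c} = \frac{3 \left(-102\right)}{-137214650} + \frac{181173}{-20786} = \left(-306\right) \left(- \frac{1}{137214650}\right) + 181173 \left(- \frac{1}{20786}\right) = \frac{9}{4035725} - \frac{181173}{20786} = - \frac{731164218351}{83886579850}$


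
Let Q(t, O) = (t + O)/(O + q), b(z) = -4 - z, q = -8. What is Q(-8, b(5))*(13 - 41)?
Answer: -28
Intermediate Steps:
Q(t, O) = (O + t)/(-8 + O) (Q(t, O) = (t + O)/(O - 8) = (O + t)/(-8 + O))
Q(-8, b(5))*(13 - 41) = (((-4 - 1*5) - 8)/(-8 + (-4 - 1*5)))*(13 - 41) = (((-4 - 5) - 8)/(-8 + (-4 - 5)))*(-28) = ((-9 - 8)/(-8 - 9))*(-28) = (-17/(-17))*(-28) = -1/17*(-17)*(-28) = 1*(-28) = -28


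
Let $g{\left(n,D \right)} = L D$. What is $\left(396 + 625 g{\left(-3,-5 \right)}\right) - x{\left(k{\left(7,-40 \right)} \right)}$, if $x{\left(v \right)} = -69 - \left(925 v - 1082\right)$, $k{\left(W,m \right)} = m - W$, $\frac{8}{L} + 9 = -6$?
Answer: $- \frac{127276}{3} \approx -42425.0$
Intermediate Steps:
$L = - \frac{8}{15}$ ($L = \frac{8}{-9 - 6} = \frac{8}{-15} = 8 \left(- \frac{1}{15}\right) = - \frac{8}{15} \approx -0.53333$)
$g{\left(n,D \right)} = - \frac{8 D}{15}$
$x{\left(v \right)} = 1013 - 925 v$ ($x{\left(v \right)} = -69 - \left(-1082 + 925 v\right) = 1013 - 925 v$)
$\left(396 + 625 g{\left(-3,-5 \right)}\right) - x{\left(k{\left(7,-40 \right)} \right)} = \left(396 + 625 \left(\left(- \frac{8}{15}\right) \left(-5\right)\right)\right) - \left(1013 - 925 \left(-40 - 7\right)\right) = \left(396 + 625 \cdot \frac{8}{3}\right) - \left(1013 - 925 \left(-40 - 7\right)\right) = \left(396 + \frac{5000}{3}\right) - \left(1013 - -43475\right) = \frac{6188}{3} - \left(1013 + 43475\right) = \frac{6188}{3} - 44488 = - \frac{127276}{3}$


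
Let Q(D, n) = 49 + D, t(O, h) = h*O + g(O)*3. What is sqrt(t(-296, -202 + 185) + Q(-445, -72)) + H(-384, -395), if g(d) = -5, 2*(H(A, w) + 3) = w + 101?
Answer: -150 + sqrt(4621) ≈ -82.022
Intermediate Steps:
H(A, w) = 95/2 + w/2 (H(A, w) = -3 + (w + 101)/2 = -3 + (101 + w)/2 = -3 + (101/2 + w/2) = 95/2 + w/2)
t(O, h) = -15 + O*h (t(O, h) = h*O - 5*3 = O*h - 15 = -15 + O*h)
sqrt(t(-296, -202 + 185) + Q(-445, -72)) + H(-384, -395) = sqrt((-15 - 296*(-202 + 185)) + (49 - 445)) + (95/2 + (1/2)*(-395)) = sqrt((-15 - 296*(-17)) - 396) + (95/2 - 395/2) = sqrt((-15 + 5032) - 396) - 150 = sqrt(5017 - 396) - 150 = sqrt(4621) - 150 = -150 + sqrt(4621)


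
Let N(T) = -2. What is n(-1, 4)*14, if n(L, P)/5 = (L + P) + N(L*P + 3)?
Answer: 70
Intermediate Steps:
n(L, P) = -10 + 5*L + 5*P (n(L, P) = 5*((L + P) - 2) = 5*(-2 + L + P) = -10 + 5*L + 5*P)
n(-1, 4)*14 = (-10 + 5*(-1) + 5*4)*14 = (-10 - 5 + 20)*14 = 5*14 = 70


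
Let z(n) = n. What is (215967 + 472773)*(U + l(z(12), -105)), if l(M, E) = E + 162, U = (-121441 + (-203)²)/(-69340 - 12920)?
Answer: 18247982636/457 ≈ 3.9930e+7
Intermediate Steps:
U = 6686/6855 (U = (-121441 + 41209)/(-82260) = -80232*(-1/82260) = 6686/6855 ≈ 0.97535)
l(M, E) = 162 + E
(215967 + 472773)*(U + l(z(12), -105)) = (215967 + 472773)*(6686/6855 + (162 - 105)) = 688740*(6686/6855 + 57) = 688740*(397421/6855) = 18247982636/457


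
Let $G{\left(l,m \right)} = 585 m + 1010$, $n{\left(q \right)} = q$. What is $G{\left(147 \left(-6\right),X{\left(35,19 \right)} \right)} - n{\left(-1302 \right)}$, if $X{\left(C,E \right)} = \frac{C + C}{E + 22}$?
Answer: $\frac{135742}{41} \approx 3310.8$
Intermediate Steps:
$X{\left(C,E \right)} = \frac{2 C}{22 + E}$
$G{\left(l,m \right)} = 1010 + 585 m$
$G{\left(147 \left(-6\right),X{\left(35,19 \right)} \right)} - n{\left(-1302 \right)} = \left(1010 + 585 \cdot 2 \cdot 35 \frac{1}{22 + 19}\right) - -1302 = \left(1010 + 585 \cdot 2 \cdot 35 \cdot \frac{1}{41}\right) + 1302 = \left(1010 + 585 \cdot \frac{70}{41}\right) + 1302 = \left(1010 + \frac{40950}{41}\right) + 1302 = \frac{82360}{41} + 1302 = \frac{135742}{41}$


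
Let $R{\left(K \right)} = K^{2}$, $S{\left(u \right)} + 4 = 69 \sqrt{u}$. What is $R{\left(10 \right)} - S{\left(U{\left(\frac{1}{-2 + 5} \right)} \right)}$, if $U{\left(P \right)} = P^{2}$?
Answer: $81$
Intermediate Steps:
$S{\left(u \right)} = -4 + 69 \sqrt{u}$
$R{\left(10 \right)} - S{\left(U{\left(\frac{1}{-2 + 5} \right)} \right)} = 10^{2} - \left(-4 + 69 \sqrt{\left(\frac{1}{-2 + 5}\right)^{2}}\right) = 100 - \left(-4 + 69 \sqrt{\left(\frac{1}{3}\right)^{2}}\right) = 100 - \left(-4 + \frac{69}{3}\right) = 100 - \left(-4 + 69 \cdot \frac{1}{3}\right) = 100 - \left(-4 + 23\right) = 100 - 19 = 81$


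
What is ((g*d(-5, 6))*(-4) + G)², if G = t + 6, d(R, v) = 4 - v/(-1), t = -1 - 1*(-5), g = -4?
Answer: 28900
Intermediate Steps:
t = 4 (t = -1 + 5 = 4)
d(R, v) = 4 + v (d(R, v) = 4 - v*(-1) = 4 - (-1)*v = 4 + v)
G = 10 (G = 4 + 6 = 10)
((g*d(-5, 6))*(-4) + G)² = (-4*(4 + 6)*(-4) + 10)² = (-4*10*(-4) + 10)² = (-40*(-4) + 10)² = (160 + 10)² = 170² = 28900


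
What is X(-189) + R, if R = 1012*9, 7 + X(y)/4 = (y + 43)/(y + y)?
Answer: 1716412/189 ≈ 9081.5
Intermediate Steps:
X(y) = -28 + 2*(43 + y)/y (X(y) = -28 + 4*((y + 43)/(y + y)) = -28 + 4*((43 + y)/((2*y))) = -28 + 4*((43 + y)*(1/(2*y))) = -28 + 4*((43 + y)/(2*y)) = -28 + 2*(43 + y)/y)
R = 9108
X(-189) + R = (-26 + 86/(-189)) + 9108 = (-26 + 86*(-1/189)) + 9108 = (-26 - 86/189) + 9108 = -5000/189 + 9108 = 1716412/189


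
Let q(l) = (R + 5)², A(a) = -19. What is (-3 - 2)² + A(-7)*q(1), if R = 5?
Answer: -1875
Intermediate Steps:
q(l) = 100 (q(l) = (5 + 5)² = 10² = 100)
(-3 - 2)² + A(-7)*q(1) = (-3 - 2)² - 19*100 = (-5)² - 1900 = 25 - 1900 = -1875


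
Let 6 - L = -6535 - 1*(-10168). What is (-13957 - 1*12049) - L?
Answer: -22379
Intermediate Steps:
L = -3627 (L = 6 - (-6535 - 1*(-10168)) = 6 - (-6535 + 10168) = 6 - 1*3633 = 6 - 3633 = -3627)
(-13957 - 1*12049) - L = (-13957 - 1*12049) - 1*(-3627) = (-13957 - 12049) + 3627 = -26006 + 3627 = -22379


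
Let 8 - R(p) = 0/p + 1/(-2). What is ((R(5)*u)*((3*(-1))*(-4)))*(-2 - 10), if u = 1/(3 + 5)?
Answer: -153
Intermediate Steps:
R(p) = 17/2 (R(p) = 8 - (0/p + 1/(-2)) = 8 - (0 + 1*(-½)) = 8 - (0 - ½) = 8 - 1*(-½) = 8 + ½ = 17/2)
u = ⅛ (u = 1/8 = ⅛ ≈ 0.12500)
((R(5)*u)*((3*(-1))*(-4)))*(-2 - 10) = (((17/2)*(⅛))*((3*(-1))*(-4)))*(-2 - 10) = (17*(-3*(-4))/16)*(-12) = ((17/16)*12)*(-12) = (51/4)*(-12) = -153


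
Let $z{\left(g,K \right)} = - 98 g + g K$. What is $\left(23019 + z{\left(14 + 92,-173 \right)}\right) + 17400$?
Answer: $11693$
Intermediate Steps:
$z{\left(g,K \right)} = - 98 g + K g$
$\left(23019 + z{\left(14 + 92,-173 \right)}\right) + 17400 = \left(23019 + \left(14 + 92\right) \left(-98 - 173\right)\right) + 17400 = \left(23019 + 106 \left(-271\right)\right) + 17400 = \left(23019 - 28726\right) + 17400 = -5707 + 17400 = 11693$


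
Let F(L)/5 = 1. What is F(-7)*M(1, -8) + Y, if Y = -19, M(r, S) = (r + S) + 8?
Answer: -14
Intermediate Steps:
M(r, S) = 8 + S + r (M(r, S) = (S + r) + 8 = 8 + S + r)
F(L) = 5 (F(L) = 5*1 = 5)
F(-7)*M(1, -8) + Y = 5*(8 - 8 + 1) - 19 = 5*1 - 19 = 5 - 19 = -14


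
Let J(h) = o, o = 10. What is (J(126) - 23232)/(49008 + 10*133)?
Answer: -11611/25169 ≈ -0.46132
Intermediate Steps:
J(h) = 10
(J(126) - 23232)/(49008 + 10*133) = (10 - 23232)/(49008 + 10*133) = -23222/(49008 + 1330) = -23222/50338 = -23222*1/50338 = -11611/25169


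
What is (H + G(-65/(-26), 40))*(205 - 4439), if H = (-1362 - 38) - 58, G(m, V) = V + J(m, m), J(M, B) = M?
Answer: 5993227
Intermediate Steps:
G(m, V) = V + m
H = -1458 (H = -1400 - 58 = -1458)
(H + G(-65/(-26), 40))*(205 - 4439) = (-1458 + (40 - 65/(-26)))*(205 - 4439) = (-1458 + (40 - 65*(-1/26)))*(-4234) = (-1458 + (40 + 5/2))*(-4234) = (-1458 + 85/2)*(-4234) = -2831/2*(-4234) = 5993227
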